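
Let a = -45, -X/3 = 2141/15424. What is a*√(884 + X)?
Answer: -45*√3284442713/1928 ≈ -1337.6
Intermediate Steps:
X = -6423/15424 ≈ -0.41643
a*√(884 + X) = -45*√(884 - 6423/15424) = -45*√3284442713/1928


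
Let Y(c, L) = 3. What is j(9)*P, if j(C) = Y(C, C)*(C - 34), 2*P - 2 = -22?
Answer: 750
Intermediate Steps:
P = -10 (P = 1 + (½)*(-22) = 1 - 11 = -10)
j(C) = -102 + 3*C (j(C) = 3*(C - 34) = 3*(-34 + C) = -102 + 3*C)
j(9)*P = (-102 + 3*9)*(-10) = (-102 + 27)*(-10) = -75*(-10) = 750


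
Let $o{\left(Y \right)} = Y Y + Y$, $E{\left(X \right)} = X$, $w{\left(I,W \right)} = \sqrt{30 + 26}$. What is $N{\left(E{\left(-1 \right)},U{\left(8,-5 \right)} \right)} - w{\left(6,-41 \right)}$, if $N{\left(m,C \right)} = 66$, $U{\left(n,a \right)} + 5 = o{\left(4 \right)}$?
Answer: $66 - 2 \sqrt{14} \approx 58.517$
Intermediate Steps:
$w{\left(I,W \right)} = 2 \sqrt{14}$ ($w{\left(I,W \right)} = \sqrt{56} = 2 \sqrt{14}$)
$o{\left(Y \right)} = Y + Y^{2}$ ($o{\left(Y \right)} = Y^{2} + Y = Y + Y^{2}$)
$U{\left(n,a \right)} = 15$ ($U{\left(n,a \right)} = -5 + 4 \left(1 + 4\right) = -5 + 4 \cdot 5 = -5 + 20 = 15$)
$N{\left(E{\left(-1 \right)},U{\left(8,-5 \right)} \right)} - w{\left(6,-41 \right)} = 66 - 2 \sqrt{14}$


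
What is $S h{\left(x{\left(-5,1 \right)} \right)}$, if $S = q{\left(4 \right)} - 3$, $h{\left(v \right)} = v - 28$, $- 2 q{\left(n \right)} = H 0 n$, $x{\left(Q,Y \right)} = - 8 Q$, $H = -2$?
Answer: $-36$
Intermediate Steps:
$q{\left(n \right)} = 0$ ($q{\left(n \right)} = - \frac{\left(-2\right) 0 n}{2} = - \frac{0 n}{2} = \left(- \frac{1}{2}\right) 0 = 0$)
$h{\left(v \right)} = -28 + v$
$S = -3$ ($S = 0 - 3 = -3$)
$S h{\left(x{\left(-5,1 \right)} \right)} = - 3 \left(-28 - -40\right) = - 3 \left(-28 + 40\right) = \left(-3\right) 12 = -36$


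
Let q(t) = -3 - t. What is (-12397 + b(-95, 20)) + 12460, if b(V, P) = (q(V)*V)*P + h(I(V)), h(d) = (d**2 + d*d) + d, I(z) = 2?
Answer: -174727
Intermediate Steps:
h(d) = d + 2*d**2 (h(d) = (d**2 + d**2) + d = 2*d**2 + d = d + 2*d**2)
b(V, P) = 10 + P*V*(-3 - V) (b(V, P) = ((-3 - V)*V)*P + 2*(1 + 2*2) = (V*(-3 - V))*P + 2*(1 + 4) = P*V*(-3 - V) + 2*5 = P*V*(-3 - V) + 10 = 10 + P*V*(-3 - V))
(-12397 + b(-95, 20)) + 12460 = (-12397 + (10 - 1*20*(-95)*(3 - 95))) + 12460 = (-12397 + (10 - 1*20*(-95)*(-92))) + 12460 = (-12397 + (10 - 174800)) + 12460 = (-12397 - 174790) + 12460 = -187187 + 12460 = -174727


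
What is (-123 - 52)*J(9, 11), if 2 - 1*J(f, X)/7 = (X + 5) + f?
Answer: 28175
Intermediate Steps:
J(f, X) = -21 - 7*X - 7*f (J(f, X) = 14 - 7*((X + 5) + f) = 14 - 7*((5 + X) + f) = 14 - 7*(5 + X + f) = 14 + (-35 - 7*X - 7*f) = -21 - 7*X - 7*f)
(-123 - 52)*J(9, 11) = (-123 - 52)*(-21 - 7*11 - 7*9) = -175*(-21 - 77 - 63) = -175*(-161) = 28175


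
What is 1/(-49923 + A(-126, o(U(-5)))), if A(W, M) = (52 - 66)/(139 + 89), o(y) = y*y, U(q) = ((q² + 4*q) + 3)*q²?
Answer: -114/5691229 ≈ -2.0031e-5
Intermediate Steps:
U(q) = q²*(3 + q² + 4*q) (U(q) = (3 + q² + 4*q)*q² = q²*(3 + q² + 4*q))
o(y) = y²
A(W, M) = -7/114 (A(W, M) = -14/228 = -14*1/228 = -7/114)
1/(-49923 + A(-126, o(U(-5)))) = 1/(-49923 - 7/114) = 1/(-5691229/114) = -114/5691229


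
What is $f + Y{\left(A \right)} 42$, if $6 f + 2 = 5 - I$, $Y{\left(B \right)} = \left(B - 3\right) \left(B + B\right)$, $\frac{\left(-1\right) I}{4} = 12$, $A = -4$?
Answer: $\frac{4721}{2} \approx 2360.5$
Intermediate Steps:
$I = -48$ ($I = \left(-4\right) 12 = -48$)
$Y{\left(B \right)} = 2 B \left(-3 + B\right)$ ($Y{\left(B \right)} = \left(-3 + B\right) 2 B = 2 B \left(-3 + B\right)$)
$f = \frac{17}{2}$ ($f = - \frac{1}{3} + \frac{5 - -48}{6} = - \frac{1}{3} + \frac{5 + 48}{6} = - \frac{1}{3} + \frac{1}{6} \cdot 53 = - \frac{1}{3} + \frac{53}{6} = \frac{17}{2} \approx 8.5$)
$f + Y{\left(A \right)} 42 = \frac{17}{2} + 2 \left(-4\right) \left(-3 - 4\right) 42 = \frac{17}{2} + 2 \left(-4\right) \left(-7\right) 42 = \frac{17}{2} + 56 \cdot 42 = \frac{17}{2} + 2352 = \frac{4721}{2}$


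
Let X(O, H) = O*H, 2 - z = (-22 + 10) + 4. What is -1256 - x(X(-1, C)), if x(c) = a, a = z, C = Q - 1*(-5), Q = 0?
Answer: -1266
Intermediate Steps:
C = 5 (C = 0 - 1*(-5) = 0 + 5 = 5)
z = 10 (z = 2 - ((-22 + 10) + 4) = 2 - (-12 + 4) = 2 - 1*(-8) = 2 + 8 = 10)
X(O, H) = H*O
a = 10
x(c) = 10
-1256 - x(X(-1, C)) = -1256 - 1*10 = -1256 - 10 = -1266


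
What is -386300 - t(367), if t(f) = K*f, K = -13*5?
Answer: -362445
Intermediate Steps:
K = -65
t(f) = -65*f
-386300 - t(367) = -386300 - (-65)*367 = -386300 - 1*(-23855) = -386300 + 23855 = -362445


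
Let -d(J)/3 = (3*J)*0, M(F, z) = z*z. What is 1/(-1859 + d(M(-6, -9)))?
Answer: -1/1859 ≈ -0.00053792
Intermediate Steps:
M(F, z) = z²
d(J) = 0 (d(J) = -3*3*J*0 = -3*0 = 0)
1/(-1859 + d(M(-6, -9))) = 1/(-1859 + 0) = 1/(-1859) = -1/1859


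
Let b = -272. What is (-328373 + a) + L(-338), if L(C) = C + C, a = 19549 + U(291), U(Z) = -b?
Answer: -309228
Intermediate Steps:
U(Z) = 272 (U(Z) = -1*(-272) = 272)
a = 19821 (a = 19549 + 272 = 19821)
L(C) = 2*C
(-328373 + a) + L(-338) = (-328373 + 19821) + 2*(-338) = -308552 - 676 = -309228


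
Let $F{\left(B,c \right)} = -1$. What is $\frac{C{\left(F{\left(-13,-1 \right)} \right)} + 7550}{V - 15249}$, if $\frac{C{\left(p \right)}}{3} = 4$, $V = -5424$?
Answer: $- \frac{7562}{20673} \approx -0.36579$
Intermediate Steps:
$C{\left(p \right)} = 12$ ($C{\left(p \right)} = 3 \cdot 4 = 12$)
$\frac{C{\left(F{\left(-13,-1 \right)} \right)} + 7550}{V - 15249} = \frac{12 + 7550}{-5424 - 15249} = \frac{7562}{-20673} = 7562 \left(- \frac{1}{20673}\right) = - \frac{7562}{20673}$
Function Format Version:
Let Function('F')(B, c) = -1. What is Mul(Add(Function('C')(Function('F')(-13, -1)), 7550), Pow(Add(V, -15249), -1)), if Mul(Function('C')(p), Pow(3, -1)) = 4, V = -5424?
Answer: Rational(-7562, 20673) ≈ -0.36579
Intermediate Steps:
Function('C')(p) = 12 (Function('C')(p) = Mul(3, 4) = 12)
Mul(Add(Function('C')(Function('F')(-13, -1)), 7550), Pow(Add(V, -15249), -1)) = Mul(Add(12, 7550), Pow(Add(-5424, -15249), -1)) = Mul(7562, Pow(-20673, -1)) = Mul(7562, Rational(-1, 20673)) = Rational(-7562, 20673)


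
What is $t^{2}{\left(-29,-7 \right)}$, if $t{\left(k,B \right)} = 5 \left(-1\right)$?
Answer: $25$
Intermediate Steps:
$t{\left(k,B \right)} = -5$
$t^{2}{\left(-29,-7 \right)} = \left(-5\right)^{2} = 25$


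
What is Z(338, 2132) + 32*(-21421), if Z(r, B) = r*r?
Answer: -571228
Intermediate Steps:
Z(r, B) = r**2
Z(338, 2132) + 32*(-21421) = 338**2 + 32*(-21421) = 114244 - 685472 = -571228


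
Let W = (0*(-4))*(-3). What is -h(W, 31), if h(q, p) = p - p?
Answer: 0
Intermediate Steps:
W = 0 (W = 0*(-3) = 0)
h(q, p) = 0
-h(W, 31) = -1*0 = 0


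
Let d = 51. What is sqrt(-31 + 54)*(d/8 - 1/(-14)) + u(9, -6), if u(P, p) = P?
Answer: 9 + 361*sqrt(23)/56 ≈ 39.916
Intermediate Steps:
sqrt(-31 + 54)*(d/8 - 1/(-14)) + u(9, -6) = sqrt(-31 + 54)*(51/8 - 1/(-14)) + 9 = sqrt(23)*(51*(1/8) - 1*(-1/14)) + 9 = sqrt(23)*(51/8 + 1/14) + 9 = sqrt(23)*(361/56) + 9 = 361*sqrt(23)/56 + 9 = 9 + 361*sqrt(23)/56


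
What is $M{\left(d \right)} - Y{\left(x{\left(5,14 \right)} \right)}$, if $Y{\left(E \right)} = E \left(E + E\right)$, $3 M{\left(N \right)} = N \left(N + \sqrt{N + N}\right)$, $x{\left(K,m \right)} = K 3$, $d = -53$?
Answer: $\frac{1459}{3} - \frac{53 i \sqrt{106}}{3} \approx 486.33 - 181.89 i$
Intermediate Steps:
$x{\left(K,m \right)} = 3 K$
$M{\left(N \right)} = \frac{N \left(N + \sqrt{2} \sqrt{N}\right)}{3}$ ($M{\left(N \right)} = \frac{N \left(N + \sqrt{N + N}\right)}{3} = \frac{N \left(N + \sqrt{2 N}\right)}{3} = \frac{N \left(N + \sqrt{2} \sqrt{N}\right)}{3}$)
$Y{\left(E \right)} = 2 E^{2}$ ($Y{\left(E \right)} = E 2 E = 2 E^{2}$)
$M{\left(d \right)} - Y{\left(x{\left(5,14 \right)} \right)} = \left(\frac{\left(-53\right)^{2}}{3} + \frac{\sqrt{2} \left(-53\right)^{\frac{3}{2}}}{3}\right) - 2 \left(3 \cdot 5\right)^{2} = \left(\frac{1}{3} \cdot 2809 + \frac{\sqrt{2} \left(- 53 i \sqrt{53}\right)}{3}\right) - 2 \cdot 15^{2} = \left(\frac{2809}{3} - \frac{53 i \sqrt{106}}{3}\right) - 2 \cdot 225 = \left(\frac{2809}{3} - \frac{53 i \sqrt{106}}{3}\right) - 450 = \frac{1459}{3} - \frac{53 i \sqrt{106}}{3}$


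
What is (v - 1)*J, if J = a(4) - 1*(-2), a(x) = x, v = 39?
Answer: 228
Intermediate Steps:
J = 6 (J = 4 - 1*(-2) = 4 + 2 = 6)
(v - 1)*J = (39 - 1)*6 = 38*6 = 228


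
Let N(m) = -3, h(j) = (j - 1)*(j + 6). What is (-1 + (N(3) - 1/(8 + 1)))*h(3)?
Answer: -74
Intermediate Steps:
h(j) = (-1 + j)*(6 + j)
(-1 + (N(3) - 1/(8 + 1)))*h(3) = (-1 + (-3 - 1/(8 + 1)))*(-6 + 3² + 5*3) = (-1 + (-3 - 1/9))*(-6 + 9 + 15) = (-1 + (-3 - 1*⅑))*18 = (-1 + (-3 - ⅑))*18 = (-1 - 28/9)*18 = -37/9*18 = -74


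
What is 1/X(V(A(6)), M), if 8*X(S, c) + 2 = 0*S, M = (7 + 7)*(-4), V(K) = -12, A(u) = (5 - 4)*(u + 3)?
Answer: -4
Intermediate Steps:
A(u) = 3 + u (A(u) = 1*(3 + u) = 3 + u)
M = -56 (M = 14*(-4) = -56)
X(S, c) = -¼ (X(S, c) = -¼ + (0*S)/8 = -¼ + (⅛)*0 = -¼ + 0 = -¼)
1/X(V(A(6)), M) = 1/(-¼) = -4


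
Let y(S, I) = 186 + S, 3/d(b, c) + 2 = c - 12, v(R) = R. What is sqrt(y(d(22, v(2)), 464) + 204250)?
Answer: sqrt(817743)/2 ≈ 452.15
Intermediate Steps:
d(b, c) = 3/(-14 + c) (d(b, c) = 3/(-2 + (c - 12)) = 3/(-2 + (-12 + c)) = 3/(-14 + c))
sqrt(y(d(22, v(2)), 464) + 204250) = sqrt((186 + 3/(-14 + 2)) + 204250) = sqrt((186 + 3/(-12)) + 204250) = sqrt((186 + 3*(-1/12)) + 204250) = sqrt((186 - 1/4) + 204250) = sqrt(743/4 + 204250) = sqrt(817743/4) = sqrt(817743)/2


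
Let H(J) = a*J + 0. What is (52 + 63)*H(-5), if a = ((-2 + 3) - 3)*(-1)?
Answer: -1150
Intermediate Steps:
a = 2 (a = (1 - 3)*(-1) = -2*(-1) = 2)
H(J) = 2*J (H(J) = 2*J + 0 = 2*J)
(52 + 63)*H(-5) = (52 + 63)*(2*(-5)) = 115*(-10) = -1150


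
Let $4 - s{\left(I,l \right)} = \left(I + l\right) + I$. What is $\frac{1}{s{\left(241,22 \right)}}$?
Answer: $- \frac{1}{500} \approx -0.002$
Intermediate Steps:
$s{\left(I,l \right)} = 4 - l - 2 I$ ($s{\left(I,l \right)} = 4 - \left(\left(I + l\right) + I\right) = 4 - \left(l + 2 I\right) = 4 - l - 2 I$)
$\frac{1}{s{\left(241,22 \right)}} = \frac{1}{4 - 22 - 482} = \frac{1}{-500} = - \frac{1}{500}$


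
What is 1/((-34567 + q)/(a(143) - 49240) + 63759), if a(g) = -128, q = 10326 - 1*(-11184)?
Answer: 4488/286151579 ≈ 1.5684e-5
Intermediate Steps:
q = 21510 (q = 10326 + 11184 = 21510)
1/((-34567 + q)/(a(143) - 49240) + 63759) = 1/((-34567 + 21510)/(-128 - 49240) + 63759) = 1/(-13057/(-49368) + 63759) = 1/(-13057*(-1/49368) + 63759) = 1/(1187/4488 + 63759) = 1/(286151579/4488) = 4488/286151579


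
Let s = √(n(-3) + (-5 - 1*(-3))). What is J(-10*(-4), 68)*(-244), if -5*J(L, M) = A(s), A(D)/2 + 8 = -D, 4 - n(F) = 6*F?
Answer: -3904/5 - 976*√5/5 ≈ -1217.3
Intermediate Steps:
n(F) = 4 - 6*F
s = 2*√5 (s = √((4 - 6*(-3)) + (-5 - 1*(-3))) = √((4 + 18) + (-5 + 3)) = √(22 - 2) = √20 = 2*√5 ≈ 4.4721)
A(D) = -16 - 2*D (A(D) = -16 + 2*(-D) = -16 - 2*D)
J(L, M) = 16/5 + 4*√5/5 (J(L, M) = -(-16 - 4*√5)/5 = 16/5 + 4*√5/5)
J(-10*(-4), 68)*(-244) = (16/5 + 4*√5/5)*(-244) = -3904/5 - 976*√5/5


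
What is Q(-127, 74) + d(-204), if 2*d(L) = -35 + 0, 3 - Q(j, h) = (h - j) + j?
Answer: -177/2 ≈ -88.500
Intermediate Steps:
Q(j, h) = 3 - h (Q(j, h) = 3 - ((h - j) + j) = 3 - h)
d(L) = -35/2 (d(L) = (-35 + 0)/2 = (½)*(-35) = -35/2)
Q(-127, 74) + d(-204) = (3 - 1*74) - 35/2 = (3 - 74) - 35/2 = -71 - 35/2 = -177/2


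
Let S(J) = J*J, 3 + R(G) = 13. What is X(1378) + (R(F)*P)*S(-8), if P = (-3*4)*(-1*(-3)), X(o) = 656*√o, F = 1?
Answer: -23040 + 656*√1378 ≈ 1311.7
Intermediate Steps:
R(G) = 10 (R(G) = -3 + 13 = 10)
P = -36 (P = -12*3 = -36)
S(J) = J²
X(1378) + (R(F)*P)*S(-8) = 656*√1378 + (10*(-36))*(-8)² = 656*√1378 - 360*64 = 656*√1378 - 23040 = -23040 + 656*√1378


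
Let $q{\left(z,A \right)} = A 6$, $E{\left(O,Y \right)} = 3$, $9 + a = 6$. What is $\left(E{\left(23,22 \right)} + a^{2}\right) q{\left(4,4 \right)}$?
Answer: $288$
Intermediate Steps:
$a = -3$ ($a = -9 + 6 = -3$)
$q{\left(z,A \right)} = 6 A$
$\left(E{\left(23,22 \right)} + a^{2}\right) q{\left(4,4 \right)} = \left(3 + \left(-3\right)^{2}\right) 6 \cdot 4 = \left(3 + 9\right) 24 = 12 \cdot 24 = 288$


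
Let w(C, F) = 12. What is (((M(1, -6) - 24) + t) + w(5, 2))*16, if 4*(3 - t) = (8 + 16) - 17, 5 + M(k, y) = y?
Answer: -348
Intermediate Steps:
M(k, y) = -5 + y
t = 5/4 (t = 3 - ((8 + 16) - 17)/4 = 3 - (24 - 17)/4 = 3 - ¼*7 = 3 - 7/4 = 5/4 ≈ 1.2500)
(((M(1, -6) - 24) + t) + w(5, 2))*16 = ((((-5 - 6) - 24) + 5/4) + 12)*16 = (((-11 - 24) + 5/4) + 12)*16 = ((-35 + 5/4) + 12)*16 = (-135/4 + 12)*16 = -87/4*16 = -348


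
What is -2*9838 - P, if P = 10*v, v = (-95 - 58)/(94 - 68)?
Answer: -255023/13 ≈ -19617.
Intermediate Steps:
v = -153/26 ≈ -5.8846
P = -765/13 (P = 10*(-153/26) = -765/13 ≈ -58.846)
-2*9838 - P = -2*9838 - 1*(-765/13) = -19676 + 765/13 = -255023/13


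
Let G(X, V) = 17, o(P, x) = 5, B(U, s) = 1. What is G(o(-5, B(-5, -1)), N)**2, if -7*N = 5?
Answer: 289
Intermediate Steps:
N = -5/7 (N = -1/7*5 = -5/7 ≈ -0.71429)
G(o(-5, B(-5, -1)), N)**2 = 17**2 = 289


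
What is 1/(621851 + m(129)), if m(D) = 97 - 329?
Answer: 1/621619 ≈ 1.6087e-6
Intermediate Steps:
m(D) = -232
1/(621851 + m(129)) = 1/(621851 - 232) = 1/621619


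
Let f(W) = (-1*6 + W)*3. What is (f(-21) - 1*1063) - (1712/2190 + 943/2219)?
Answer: -2782628969/2429805 ≈ -1145.2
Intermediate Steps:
f(W) = -18 + 3*W (f(W) = (-6 + W)*3 = -18 + 3*W)
(f(-21) - 1*1063) - (1712/2190 + 943/2219) = ((-18 + 3*(-21)) - 1*1063) - (1712/2190 + 943/2219) = ((-18 - 63) - 1063) - (1712*(1/2190) + 943*(1/2219)) = (-81 - 1063) - (856/1095 + 943/2219) = -1144 - 1*2932049/2429805 = -1144 - 2932049/2429805 = -2782628969/2429805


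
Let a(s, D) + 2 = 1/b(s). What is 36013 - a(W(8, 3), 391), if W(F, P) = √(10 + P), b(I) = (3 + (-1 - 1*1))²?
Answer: 36014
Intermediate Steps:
b(I) = 1 (b(I) = (3 + (-1 - 1))² = (3 - 2)² = 1² = 1)
a(s, D) = -1 (a(s, D) = -2 + 1/1 = -2 + 1 = -1)
36013 - a(W(8, 3), 391) = 36013 - 1*(-1) = 36013 + 1 = 36014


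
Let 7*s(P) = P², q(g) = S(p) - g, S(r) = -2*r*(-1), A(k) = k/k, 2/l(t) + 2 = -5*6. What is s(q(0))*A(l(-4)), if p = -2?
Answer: 16/7 ≈ 2.2857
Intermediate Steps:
l(t) = -1/16 (l(t) = 2/(-2 - 5*6) = 2/(-2 - 30) = 2/(-32) = 2*(-1/32) = -1/16)
A(k) = 1
S(r) = 2*r
q(g) = -4 - g (q(g) = 2*(-2) - g = -4 - g)
s(P) = P²/7
s(q(0))*A(l(-4)) = ((-4 - 1*0)²/7)*1 = ((-4 + 0)²/7)*1 = ((⅐)*(-4)²)*1 = ((⅐)*16)*1 = (16/7)*1 = 16/7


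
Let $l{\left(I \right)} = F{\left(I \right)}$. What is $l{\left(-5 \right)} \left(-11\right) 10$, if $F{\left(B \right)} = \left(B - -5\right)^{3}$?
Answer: $0$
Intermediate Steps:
$F{\left(B \right)} = \left(5 + B\right)^{3}$ ($F{\left(B \right)} = \left(B + 5\right)^{3} = \left(5 + B\right)^{3}$)
$l{\left(I \right)} = \left(5 + I\right)^{3}$
$l{\left(-5 \right)} \left(-11\right) 10 = \left(5 - 5\right)^{3} \left(-11\right) 10 = 0^{3} \left(-11\right) 10 = 0 \left(-11\right) 10 = 0 \cdot 10 = 0$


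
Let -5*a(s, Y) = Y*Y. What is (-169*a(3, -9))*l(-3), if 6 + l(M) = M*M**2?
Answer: -451737/5 ≈ -90347.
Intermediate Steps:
a(s, Y) = -Y**2/5 (a(s, Y) = -Y*Y/5 = -Y**2/5)
l(M) = -6 + M**3 (l(M) = -6 + M*M**2 = -6 + M**3)
(-169*a(3, -9))*l(-3) = (-(-169)*(-9)**2/5)*(-6 + (-3)**3) = (-(-169)*81/5)*(-6 - 27) = -169*(-81/5)*(-33) = (13689/5)*(-33) = -451737/5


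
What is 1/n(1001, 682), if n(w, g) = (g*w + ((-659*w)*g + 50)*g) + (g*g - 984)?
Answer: -1/306822051794 ≈ -3.2592e-12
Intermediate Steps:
n(w, g) = -984 + g² + g*w + g*(50 - 659*g*w) (n(w, g) = (g*w + (-659*g*w + 50)*g) + (g² - 984) = (g*w + (50 - 659*g*w)*g) + (-984 + g²) = (g*w + g*(50 - 659*g*w)) + (-984 + g²) = -984 + g² + g*w + g*(50 - 659*g*w))
1/n(1001, 682) = 1/(-984 + 682² + 50*682 + 682*1001 - 659*1001*682²) = 1/(-984 + 465124 + 34100 + 682682 - 659*1001*465124) = 1/(-984 + 465124 + 34100 + 682682 - 306823232716) = 1/(-306822051794) = -1/306822051794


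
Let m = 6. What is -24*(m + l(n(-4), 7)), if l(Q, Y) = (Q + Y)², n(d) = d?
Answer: -360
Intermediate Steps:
-24*(m + l(n(-4), 7)) = -24*(6 + (-4 + 7)²) = -24*(6 + 3²) = -24*(6 + 9) = -24*15 = -360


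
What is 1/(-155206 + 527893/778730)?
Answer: -778730/120863040487 ≈ -6.4431e-6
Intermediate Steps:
1/(-155206 + 527893/778730) = 1/(-120863040487/778730) = -778730/120863040487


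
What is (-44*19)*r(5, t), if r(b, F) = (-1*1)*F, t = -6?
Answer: -5016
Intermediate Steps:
r(b, F) = -F
(-44*19)*r(5, t) = (-44*19)*(-1*(-6)) = -836*6 = -5016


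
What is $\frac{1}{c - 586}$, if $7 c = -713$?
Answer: $- \frac{7}{4815} \approx -0.0014538$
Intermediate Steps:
$c = - \frac{713}{7}$ ($c = \frac{1}{7} \left(-713\right) = - \frac{713}{7} \approx -101.86$)
$\frac{1}{c - 586} = \frac{1}{- \frac{713}{7} - 586} = \frac{1}{- \frac{4815}{7}} = - \frac{7}{4815}$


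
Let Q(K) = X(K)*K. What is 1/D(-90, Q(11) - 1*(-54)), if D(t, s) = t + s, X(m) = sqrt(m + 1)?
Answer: 3/13 + 11*sqrt(3)/78 ≈ 0.47503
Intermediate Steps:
X(m) = sqrt(1 + m)
Q(K) = K*sqrt(1 + K) (Q(K) = sqrt(1 + K)*K = K*sqrt(1 + K))
D(t, s) = s + t
1/D(-90, Q(11) - 1*(-54)) = 1/((11*sqrt(1 + 11) - 1*(-54)) - 90) = 1/((11*sqrt(12) + 54) - 90) = 1/((11*(2*sqrt(3)) + 54) - 90) = 1/((22*sqrt(3) + 54) - 90) = 1/((54 + 22*sqrt(3)) - 90) = 1/(-36 + 22*sqrt(3))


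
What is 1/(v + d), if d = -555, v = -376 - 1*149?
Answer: -1/1080 ≈ -0.00092593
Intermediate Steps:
v = -525 (v = -376 - 149 = -525)
1/(v + d) = 1/(-525 - 555) = 1/(-1080) = -1/1080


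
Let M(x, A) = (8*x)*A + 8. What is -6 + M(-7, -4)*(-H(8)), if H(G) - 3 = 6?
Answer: -2094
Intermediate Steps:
H(G) = 9 (H(G) = 3 + 6 = 9)
M(x, A) = 8 + 8*A*x (M(x, A) = 8*A*x + 8 = 8 + 8*A*x)
-6 + M(-7, -4)*(-H(8)) = -6 + (8 + 8*(-4)*(-7))*(-1*9) = -6 + (8 + 224)*(-9) = -6 + 232*(-9) = -6 - 2088 = -2094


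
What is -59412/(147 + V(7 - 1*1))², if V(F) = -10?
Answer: -59412/18769 ≈ -3.1654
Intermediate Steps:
-59412/(147 + V(7 - 1*1))² = -59412/(147 - 10)² = -59412/(137²) = -59412/18769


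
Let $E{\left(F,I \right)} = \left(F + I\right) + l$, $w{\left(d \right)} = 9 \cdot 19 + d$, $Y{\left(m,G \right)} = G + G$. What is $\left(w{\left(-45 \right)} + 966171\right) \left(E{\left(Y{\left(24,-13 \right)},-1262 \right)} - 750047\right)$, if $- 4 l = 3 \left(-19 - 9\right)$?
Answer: $-725992464258$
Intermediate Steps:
$Y{\left(m,G \right)} = 2 G$
$l = 21$ ($l = - \frac{3 \left(-19 - 9\right)}{4} = - \frac{3 \left(-28\right)}{4} = \left(- \frac{1}{4}\right) \left(-84\right) = 21$)
$w{\left(d \right)} = 171 + d$
$E{\left(F,I \right)} = 21 + F + I$ ($E{\left(F,I \right)} = \left(F + I\right) + 21 = 21 + F + I$)
$\left(w{\left(-45 \right)} + 966171\right) \left(E{\left(Y{\left(24,-13 \right)},-1262 \right)} - 750047\right) = \left(\left(171 - 45\right) + 966171\right) \left(\left(21 + 2 \left(-13\right) - 1262\right) - 750047\right) = \left(126 + 966171\right) \left(\left(21 - 26 - 1262\right) - 750047\right) = 966297 \left(-1267 - 750047\right) = 966297 \left(-751314\right) = -725992464258$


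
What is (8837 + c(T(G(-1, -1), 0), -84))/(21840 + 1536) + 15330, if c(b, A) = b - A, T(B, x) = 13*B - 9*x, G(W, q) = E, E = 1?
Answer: 59727169/3896 ≈ 15330.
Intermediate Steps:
G(W, q) = 1
T(B, x) = -9*x + 13*B
(8837 + c(T(G(-1, -1), 0), -84))/(21840 + 1536) + 15330 = (8837 + ((-9*0 + 13*1) - 1*(-84)))/(21840 + 1536) + 15330 = (8837 + ((0 + 13) + 84))/23376 + 15330 = (8837 + (13 + 84))*(1/23376) + 15330 = (8837 + 97)*(1/23376) + 15330 = 8934*(1/23376) + 15330 = 1489/3896 + 15330 = 59727169/3896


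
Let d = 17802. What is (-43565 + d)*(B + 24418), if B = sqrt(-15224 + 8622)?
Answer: -629080934 - 25763*I*sqrt(6602) ≈ -6.2908e+8 - 2.0933e+6*I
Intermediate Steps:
B = I*sqrt(6602) (B = sqrt(-6602) = I*sqrt(6602) ≈ 81.253*I)
(-43565 + d)*(B + 24418) = (-43565 + 17802)*(I*sqrt(6602) + 24418) = -25763*(24418 + I*sqrt(6602)) = -629080934 - 25763*I*sqrt(6602)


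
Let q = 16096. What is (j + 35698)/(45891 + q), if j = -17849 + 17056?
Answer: 34905/61987 ≈ 0.56310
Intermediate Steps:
j = -793
(j + 35698)/(45891 + q) = (-793 + 35698)/(45891 + 16096) = 34905/61987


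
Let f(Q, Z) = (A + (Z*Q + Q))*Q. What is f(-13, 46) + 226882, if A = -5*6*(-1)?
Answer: 234435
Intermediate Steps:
A = 30 (A = -30*(-1) = 30)
f(Q, Z) = Q*(30 + Q + Q*Z) (f(Q, Z) = (30 + (Z*Q + Q))*Q = (30 + (Q*Z + Q))*Q = (30 + (Q + Q*Z))*Q = (30 + Q + Q*Z)*Q = Q*(30 + Q + Q*Z))
f(-13, 46) + 226882 = -13*(30 - 13 - 13*46) + 226882 = -13*(30 - 13 - 598) + 226882 = -13*(-581) + 226882 = 7553 + 226882 = 234435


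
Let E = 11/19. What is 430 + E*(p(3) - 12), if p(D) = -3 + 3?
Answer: 8038/19 ≈ 423.05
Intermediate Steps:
E = 11/19 (E = 11*(1/19) = 11/19 ≈ 0.57895)
p(D) = 0
430 + E*(p(3) - 12) = 430 + 11*(0 - 12)/19 = 430 + (11/19)*(-12) = 430 - 132/19 = 8038/19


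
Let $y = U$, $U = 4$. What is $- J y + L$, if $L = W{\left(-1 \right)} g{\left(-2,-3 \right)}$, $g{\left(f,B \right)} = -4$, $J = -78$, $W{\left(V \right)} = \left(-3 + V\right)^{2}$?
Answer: $248$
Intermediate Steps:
$y = 4$
$L = -64$ ($L = \left(-3 - 1\right)^{2} \left(-4\right) = \left(-4\right)^{2} \left(-4\right) = 16 \left(-4\right) = -64$)
$- J y + L = \left(-1\right) \left(-78\right) 4 - 64 = 78 \cdot 4 - 64 = 312 - 64 = 248$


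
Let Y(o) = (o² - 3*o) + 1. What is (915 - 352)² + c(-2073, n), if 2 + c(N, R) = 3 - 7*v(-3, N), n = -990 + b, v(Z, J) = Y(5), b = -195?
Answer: 316893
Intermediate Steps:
Y(o) = 1 + o² - 3*o
v(Z, J) = 11 (v(Z, J) = 1 + 5² - 3*5 = 1 + 25 - 15 = 11)
n = -1185 (n = -990 - 195 = -1185)
c(N, R) = -76 (c(N, R) = -2 + (3 - 7*11) = -2 + (3 - 77) = -2 - 74 = -76)
(915 - 352)² + c(-2073, n) = (915 - 352)² - 76 = 563² - 76 = 316969 - 76 = 316893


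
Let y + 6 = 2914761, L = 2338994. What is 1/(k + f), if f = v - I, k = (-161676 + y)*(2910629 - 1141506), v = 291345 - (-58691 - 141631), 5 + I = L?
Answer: 1/4870533532395 ≈ 2.0532e-13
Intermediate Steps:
y = 2914755 (y = -6 + 2914761 = 2914755)
I = 2338989 (I = -5 + 2338994 = 2338989)
v = 491667 (v = 291345 - 1*(-200322) = 291345 + 200322 = 491667)
k = 4870535379717 (k = (-161676 + 2914755)*(2910629 - 1141506) = 2753079*1769123 = 4870535379717)
f = -1847322 (f = 491667 - 1*2338989 = 491667 - 2338989 = -1847322)
1/(k + f) = 1/(4870535379717 - 1847322) = 1/4870533532395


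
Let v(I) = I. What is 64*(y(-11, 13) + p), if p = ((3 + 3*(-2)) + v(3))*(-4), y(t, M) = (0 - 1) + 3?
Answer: 128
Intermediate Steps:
y(t, M) = 2 (y(t, M) = -1 + 3 = 2)
p = 0 (p = ((3 + 3*(-2)) + 3)*(-4) = ((3 - 6) + 3)*(-4) = (-3 + 3)*(-4) = 0*(-4) = 0)
64*(y(-11, 13) + p) = 64*(2 + 0) = 64*2 = 128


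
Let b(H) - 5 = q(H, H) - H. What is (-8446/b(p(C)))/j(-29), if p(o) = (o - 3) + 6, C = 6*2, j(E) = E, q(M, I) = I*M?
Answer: 8446/6235 ≈ 1.3546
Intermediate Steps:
C = 12
p(o) = 3 + o (p(o) = (-3 + o) + 6 = 3 + o)
b(H) = 5 + H² - H (b(H) = 5 + (H*H - H) = 5 + (H² - H) = 5 + H² - H)
(-8446/b(p(C)))/j(-29) = -8446/(5 + (3 + 12)² - (3 + 12))/(-29) = -8446/(5 + 15² - 1*15)*(-1/29) = -8446/(5 + 225 - 15)*(-1/29) = -8446/215*(-1/29) = 8446/6235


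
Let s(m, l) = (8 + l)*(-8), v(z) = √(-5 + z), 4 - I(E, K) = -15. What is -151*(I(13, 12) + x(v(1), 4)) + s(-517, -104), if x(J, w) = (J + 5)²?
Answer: -5272 - 3020*I ≈ -5272.0 - 3020.0*I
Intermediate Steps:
I(E, K) = 19 (I(E, K) = 4 - 1*(-15) = 4 + 15 = 19)
x(J, w) = (5 + J)²
s(m, l) = -64 - 8*l
-151*(I(13, 12) + x(v(1), 4)) + s(-517, -104) = -151*(19 + (5 + √(-5 + 1))²) + (-64 - 8*(-104)) = -151*(19 + (5 + √(-4))²) + (-64 + 832) = -151*(19 + (5 + 2*I)²) + 768 = (-2869 - 151*(5 + 2*I)²) + 768 = -2101 - 151*(5 + 2*I)²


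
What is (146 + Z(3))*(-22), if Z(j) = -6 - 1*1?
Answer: -3058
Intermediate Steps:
Z(j) = -7 (Z(j) = -6 - 1 = -7)
(146 + Z(3))*(-22) = (146 - 7)*(-22) = 139*(-22) = -3058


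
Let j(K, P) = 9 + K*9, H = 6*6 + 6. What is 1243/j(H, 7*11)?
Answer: 1243/387 ≈ 3.2119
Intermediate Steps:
H = 42 (H = 36 + 6 = 42)
j(K, P) = 9 + 9*K
1243/j(H, 7*11) = 1243/(9 + 9*42) = 1243/(9 + 378) = 1243/387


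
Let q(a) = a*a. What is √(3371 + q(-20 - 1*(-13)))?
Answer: 6*√95 ≈ 58.481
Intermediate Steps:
q(a) = a²
√(3371 + q(-20 - 1*(-13))) = √(3371 + (-20 - 1*(-13))²) = √(3371 + (-20 + 13)²) = √(3371 + (-7)²) = √(3371 + 49) = √3420 = 6*√95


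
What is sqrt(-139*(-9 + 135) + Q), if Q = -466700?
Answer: I*sqrt(484214) ≈ 695.85*I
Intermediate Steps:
sqrt(-139*(-9 + 135) + Q) = sqrt(-139*(-9 + 135) - 466700) = sqrt(-139*126 - 466700) = sqrt(-17514 - 466700) = sqrt(-484214) = I*sqrt(484214)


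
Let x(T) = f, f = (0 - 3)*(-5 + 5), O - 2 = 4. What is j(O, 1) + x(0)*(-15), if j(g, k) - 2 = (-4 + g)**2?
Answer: 6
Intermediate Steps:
O = 6 (O = 2 + 4 = 6)
j(g, k) = 2 + (-4 + g)**2
f = 0 (f = -3*0 = 0)
x(T) = 0
j(O, 1) + x(0)*(-15) = (2 + (-4 + 6)**2) + 0*(-15) = (2 + 2**2) + 0 = (2 + 4) + 0 = 6 + 0 = 6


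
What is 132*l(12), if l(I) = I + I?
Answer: 3168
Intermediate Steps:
l(I) = 2*I
132*l(12) = 132*(2*12) = 132*24 = 3168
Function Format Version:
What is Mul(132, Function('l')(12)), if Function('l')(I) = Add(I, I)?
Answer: 3168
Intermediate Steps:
Function('l')(I) = Mul(2, I)
Mul(132, Function('l')(12)) = Mul(132, Mul(2, 12)) = Mul(132, 24) = 3168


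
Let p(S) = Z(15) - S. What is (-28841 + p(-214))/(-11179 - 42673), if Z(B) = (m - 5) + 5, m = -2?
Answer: 28629/53852 ≈ 0.53162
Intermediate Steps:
Z(B) = -2 (Z(B) = (-2 - 5) + 5 = -7 + 5 = -2)
p(S) = -2 - S
(-28841 + p(-214))/(-11179 - 42673) = (-28841 + (-2 - 1*(-214)))/(-11179 - 42673) = (-28841 + (-2 + 214))/(-53852) = (-28841 + 212)*(-1/53852) = -28629*(-1/53852) = 28629/53852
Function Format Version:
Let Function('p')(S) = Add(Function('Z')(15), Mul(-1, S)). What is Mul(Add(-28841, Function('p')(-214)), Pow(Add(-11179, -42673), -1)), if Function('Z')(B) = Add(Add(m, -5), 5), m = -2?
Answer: Rational(28629, 53852) ≈ 0.53162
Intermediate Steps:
Function('Z')(B) = -2 (Function('Z')(B) = Add(Add(-2, -5), 5) = Add(-7, 5) = -2)
Function('p')(S) = Add(-2, Mul(-1, S))
Mul(Add(-28841, Function('p')(-214)), Pow(Add(-11179, -42673), -1)) = Mul(Add(-28841, Add(-2, Mul(-1, -214))), Pow(Add(-11179, -42673), -1)) = Mul(Add(-28841, Add(-2, 214)), Pow(-53852, -1)) = Mul(Add(-28841, 212), Rational(-1, 53852)) = Mul(-28629, Rational(-1, 53852)) = Rational(28629, 53852)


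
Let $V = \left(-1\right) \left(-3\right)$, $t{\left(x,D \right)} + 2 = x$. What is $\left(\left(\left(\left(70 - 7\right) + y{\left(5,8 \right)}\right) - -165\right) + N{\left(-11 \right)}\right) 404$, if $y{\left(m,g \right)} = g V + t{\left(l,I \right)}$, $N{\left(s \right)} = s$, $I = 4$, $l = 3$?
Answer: $97768$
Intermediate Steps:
$t{\left(x,D \right)} = -2 + x$
$V = 3$
$y{\left(m,g \right)} = 1 + 3 g$ ($y{\left(m,g \right)} = g 3 + \left(-2 + 3\right) = 3 g + 1 = 1 + 3 g$)
$\left(\left(\left(\left(70 - 7\right) + y{\left(5,8 \right)}\right) - -165\right) + N{\left(-11 \right)}\right) 404 = \left(\left(\left(\left(70 - 7\right) + \left(1 + 3 \cdot 8\right)\right) - -165\right) - 11\right) 404 = \left(\left(\left(63 + \left(1 + 24\right)\right) + 165\right) - 11\right) 404 = \left(\left(\left(63 + 25\right) + 165\right) - 11\right) 404 = \left(\left(88 + 165\right) - 11\right) 404 = \left(253 - 11\right) 404 = 242 \cdot 404 = 97768$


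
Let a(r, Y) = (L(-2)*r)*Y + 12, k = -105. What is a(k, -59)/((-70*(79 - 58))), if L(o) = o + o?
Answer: 4128/245 ≈ 16.849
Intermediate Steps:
L(o) = 2*o
a(r, Y) = 12 - 4*Y*r (a(r, Y) = ((2*(-2))*r)*Y + 12 = (-4*r)*Y + 12 = -4*Y*r + 12 = 12 - 4*Y*r)
a(k, -59)/((-70*(79 - 58))) = (12 - 4*(-59)*(-105))/((-70*(79 - 58))) = (12 - 24780)/((-70*21)) = -24768/(-1470) = -24768*(-1/1470) = 4128/245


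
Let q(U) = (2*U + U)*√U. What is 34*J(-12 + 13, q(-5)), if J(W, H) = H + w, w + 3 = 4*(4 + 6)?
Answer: 1258 - 510*I*√5 ≈ 1258.0 - 1140.4*I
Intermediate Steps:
q(U) = 3*U^(3/2) (q(U) = (3*U)*√U = 3*U^(3/2))
w = 37 (w = -3 + 4*(4 + 6) = -3 + 4*10 = -3 + 40 = 37)
J(W, H) = 37 + H (J(W, H) = H + 37 = 37 + H)
34*J(-12 + 13, q(-5)) = 34*(37 + 3*(-5)^(3/2)) = 34*(37 + 3*(-5*I*√5)) = 34*(37 - 15*I*√5) = 1258 - 510*I*√5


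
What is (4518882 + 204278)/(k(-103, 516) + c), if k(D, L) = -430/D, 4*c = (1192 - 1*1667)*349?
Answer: -389188384/3414621 ≈ -113.98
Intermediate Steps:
c = -165775/4 (c = ((1192 - 1*1667)*349)/4 = ((1192 - 1667)*349)/4 = (-475*349)/4 = (1/4)*(-165775) = -165775/4 ≈ -41444.)
(4518882 + 204278)/(k(-103, 516) + c) = (4518882 + 204278)/(-430/(-103) - 165775/4) = 4723160/(-430*(-1/103) - 165775/4) = 4723160/(430/103 - 165775/4) = 4723160/(-17073105/412) = 4723160*(-412/17073105) = -389188384/3414621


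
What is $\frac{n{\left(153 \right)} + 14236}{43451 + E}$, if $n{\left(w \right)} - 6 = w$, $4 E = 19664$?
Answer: $\frac{14395}{48367} \approx 0.29762$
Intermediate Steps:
$E = 4916$ ($E = \frac{1}{4} \cdot 19664 = 4916$)
$n{\left(w \right)} = 6 + w$
$\frac{n{\left(153 \right)} + 14236}{43451 + E} = \frac{\left(6 + 153\right) + 14236}{43451 + 4916} = \frac{159 + 14236}{48367} = 14395 \cdot \frac{1}{48367} = \frac{14395}{48367}$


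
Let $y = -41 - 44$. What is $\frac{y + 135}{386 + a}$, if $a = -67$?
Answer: $\frac{50}{319} \approx 0.15674$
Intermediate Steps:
$y = -85$ ($y = -41 - 44 = -85$)
$\frac{y + 135}{386 + a} = \frac{-85 + 135}{386 - 67} = \frac{50}{319}$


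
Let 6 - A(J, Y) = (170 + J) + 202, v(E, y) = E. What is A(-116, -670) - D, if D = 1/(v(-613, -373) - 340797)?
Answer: -85352499/341410 ≈ -250.00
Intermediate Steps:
A(J, Y) = -366 - J (A(J, Y) = 6 - ((170 + J) + 202) = 6 - (372 + J) = 6 + (-372 - J) = -366 - J)
D = -1/341410 (D = 1/(-613 - 340797) = 1/(-341410) = -1/341410 ≈ -2.9290e-6)
A(-116, -670) - D = (-366 - 1*(-116)) - 1*(-1/341410) = (-366 + 116) + 1/341410 = -250 + 1/341410 = -85352499/341410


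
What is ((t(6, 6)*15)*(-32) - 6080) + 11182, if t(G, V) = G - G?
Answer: 5102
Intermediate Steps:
t(G, V) = 0
((t(6, 6)*15)*(-32) - 6080) + 11182 = ((0*15)*(-32) - 6080) + 11182 = (0*(-32) - 6080) + 11182 = (0 - 6080) + 11182 = -6080 + 11182 = 5102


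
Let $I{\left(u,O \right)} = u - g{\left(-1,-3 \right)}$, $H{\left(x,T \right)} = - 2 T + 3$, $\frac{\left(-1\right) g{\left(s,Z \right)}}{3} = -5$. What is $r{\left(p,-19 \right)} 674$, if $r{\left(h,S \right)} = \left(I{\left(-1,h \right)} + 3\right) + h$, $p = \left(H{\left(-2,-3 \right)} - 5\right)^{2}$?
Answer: $2022$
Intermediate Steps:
$g{\left(s,Z \right)} = 15$ ($g{\left(s,Z \right)} = \left(-3\right) \left(-5\right) = 15$)
$H{\left(x,T \right)} = 3 - 2 T$
$p = 16$ ($p = \left(\left(3 - -6\right) - 5\right)^{2} = \left(\left(3 + 6\right) - 5\right)^{2} = \left(9 - 5\right)^{2} = 4^{2} = 16$)
$I{\left(u,O \right)} = -15 + u$ ($I{\left(u,O \right)} = u - 15 = -15 + u$)
$r{\left(h,S \right)} = -13 + h$ ($r{\left(h,S \right)} = \left(\left(-15 - 1\right) + 3\right) + h = \left(-16 + 3\right) + h = -13 + h$)
$r{\left(p,-19 \right)} 674 = \left(-13 + 16\right) 674 = 3 \cdot 674 = 2022$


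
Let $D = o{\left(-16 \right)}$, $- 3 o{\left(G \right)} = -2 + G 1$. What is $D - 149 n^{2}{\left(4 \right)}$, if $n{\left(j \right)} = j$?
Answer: $-2378$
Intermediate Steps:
$o{\left(G \right)} = \frac{2}{3} - \frac{G}{3}$ ($o{\left(G \right)} = - \frac{-2 + G 1}{3} = - \frac{-2 + G}{3} = \frac{2}{3} - \frac{G}{3}$)
$D = 6$ ($D = \frac{2}{3} - - \frac{16}{3} = \frac{2}{3} + \frac{16}{3} = 6$)
$D - 149 n^{2}{\left(4 \right)} = 6 - 149 \cdot 4^{2} = 6 - 2384 = -2378$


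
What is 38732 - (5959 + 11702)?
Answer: 21071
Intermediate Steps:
38732 - (5959 + 11702) = 38732 - 1*17661 = 38732 - 17661 = 21071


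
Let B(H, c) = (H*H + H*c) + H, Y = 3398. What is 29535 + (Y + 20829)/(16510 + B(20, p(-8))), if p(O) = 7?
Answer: 504186677/17070 ≈ 29536.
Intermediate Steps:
B(H, c) = H + H² + H*c (B(H, c) = (H² + H*c) + H = H + H² + H*c)
29535 + (Y + 20829)/(16510 + B(20, p(-8))) = 29535 + (3398 + 20829)/(16510 + 20*(1 + 20 + 7)) = 29535 + 24227/(16510 + 20*28) = 29535 + 24227/(16510 + 560) = 29535 + 24227/17070 = 504186677/17070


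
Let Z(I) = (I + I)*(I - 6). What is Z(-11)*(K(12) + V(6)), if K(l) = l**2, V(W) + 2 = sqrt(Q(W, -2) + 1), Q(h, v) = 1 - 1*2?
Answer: 53108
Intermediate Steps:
Q(h, v) = -1 (Q(h, v) = 1 - 2 = -1)
Z(I) = 2*I*(-6 + I) (Z(I) = (2*I)*(-6 + I) = 2*I*(-6 + I))
V(W) = -2 (V(W) = -2 + sqrt(-1 + 1) = -2 + sqrt(0) = -2 + 0 = -2)
Z(-11)*(K(12) + V(6)) = (2*(-11)*(-6 - 11))*(12**2 - 2) = (2*(-11)*(-17))*(144 - 2) = 374*142 = 53108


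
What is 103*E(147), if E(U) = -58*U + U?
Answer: -863037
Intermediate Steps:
E(U) = -57*U
103*E(147) = 103*(-57*147) = 103*(-8379) = -863037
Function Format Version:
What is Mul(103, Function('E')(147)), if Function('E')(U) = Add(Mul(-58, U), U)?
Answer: -863037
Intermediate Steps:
Function('E')(U) = Mul(-57, U)
Mul(103, Function('E')(147)) = Mul(103, Mul(-57, 147)) = Mul(103, -8379) = -863037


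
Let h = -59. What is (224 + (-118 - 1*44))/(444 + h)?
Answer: 62/385 ≈ 0.16104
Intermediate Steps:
(224 + (-118 - 1*44))/(444 + h) = (224 + (-118 - 1*44))/(444 - 59) = (224 + (-118 - 44))/385 = (224 - 162)*(1/385) = 62*(1/385) = 62/385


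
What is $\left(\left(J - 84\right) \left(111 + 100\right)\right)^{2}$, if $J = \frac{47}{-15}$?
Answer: $\frac{76052953729}{225} \approx 3.3801 \cdot 10^{8}$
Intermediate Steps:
$J = - \frac{47}{15}$ ($J = 47 \left(- \frac{1}{15}\right) = - \frac{47}{15} \approx -3.1333$)
$\left(\left(J - 84\right) \left(111 + 100\right)\right)^{2} = \left(\left(- \frac{47}{15} - 84\right) \left(111 + 100\right)\right)^{2} = \left(\left(- \frac{1307}{15}\right) 211\right)^{2} = \left(- \frac{275777}{15}\right)^{2} = \frac{76052953729}{225}$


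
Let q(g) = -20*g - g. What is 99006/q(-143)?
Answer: 33002/1001 ≈ 32.969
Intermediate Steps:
q(g) = -21*g
99006/q(-143) = 99006/((-21*(-143))) = 99006/3003 = 99006*(1/3003) = 33002/1001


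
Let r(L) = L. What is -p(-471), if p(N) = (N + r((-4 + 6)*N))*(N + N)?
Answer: -1331046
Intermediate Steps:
p(N) = 6*N² (p(N) = (N + (-4 + 6)*N)*(N + N) = (N + 2*N)*(2*N) = (3*N)*(2*N) = 6*N²)
-p(-471) = -6*(-471)² = -6*221841 = -1*1331046 = -1331046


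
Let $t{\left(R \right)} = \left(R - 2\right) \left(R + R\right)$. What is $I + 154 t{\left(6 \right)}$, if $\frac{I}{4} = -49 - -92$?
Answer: $7564$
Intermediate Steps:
$I = 172$ ($I = 4 \left(-49 - -92\right) = 4 \left(-49 + 92\right) = 4 \cdot 43 = 172$)
$t{\left(R \right)} = 2 R \left(-2 + R\right)$ ($t{\left(R \right)} = \left(-2 + R\right) 2 R = 2 R \left(-2 + R\right)$)
$I + 154 t{\left(6 \right)} = 172 + 154 \cdot 2 \cdot 6 \left(-2 + 6\right) = 172 + 154 \cdot 2 \cdot 6 \cdot 4 = 172 + 154 \cdot 48 = 172 + 7392 = 7564$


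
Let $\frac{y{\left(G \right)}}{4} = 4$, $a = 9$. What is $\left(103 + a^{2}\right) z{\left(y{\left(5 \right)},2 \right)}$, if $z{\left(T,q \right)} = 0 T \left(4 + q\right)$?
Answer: $0$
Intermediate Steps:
$y{\left(G \right)} = 16$ ($y{\left(G \right)} = 4 \cdot 4 = 16$)
$z{\left(T,q \right)} = 0$ ($z{\left(T,q \right)} = 0 \left(4 + q\right) = 0$)
$\left(103 + a^{2}\right) z{\left(y{\left(5 \right)},2 \right)} = \left(103 + 9^{2}\right) 0 = \left(103 + 81\right) 0 = 184 \cdot 0 = 0$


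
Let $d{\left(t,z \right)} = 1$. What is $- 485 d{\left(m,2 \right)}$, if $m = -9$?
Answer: $-485$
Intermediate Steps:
$- 485 d{\left(m,2 \right)} = \left(-485\right) 1 = -485$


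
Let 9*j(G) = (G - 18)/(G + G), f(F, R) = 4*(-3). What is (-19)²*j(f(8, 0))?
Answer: 1805/36 ≈ 50.139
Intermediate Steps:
f(F, R) = -12
j(G) = (-18 + G)/(18*G) (j(G) = ((G - 18)/(G + G))/9 = ((-18 + G)/((2*G)))/9 = ((-18 + G)*(1/(2*G)))/9 = ((-18 + G)/(2*G))/9 = (-18 + G)/(18*G))
(-19)²*j(f(8, 0)) = (-19)²*((1/18)*(-18 - 12)/(-12)) = 361*((1/18)*(-1/12)*(-30)) = 361*(5/36) = 1805/36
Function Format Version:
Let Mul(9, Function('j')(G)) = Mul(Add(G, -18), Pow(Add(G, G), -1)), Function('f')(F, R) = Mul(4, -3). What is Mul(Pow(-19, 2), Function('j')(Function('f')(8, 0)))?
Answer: Rational(1805, 36) ≈ 50.139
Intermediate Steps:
Function('f')(F, R) = -12
Function('j')(G) = Mul(Rational(1, 18), Pow(G, -1), Add(-18, G)) (Function('j')(G) = Mul(Rational(1, 9), Mul(Add(G, -18), Pow(Add(G, G), -1))) = Mul(Rational(1, 9), Mul(Add(-18, G), Pow(Mul(2, G), -1))) = Mul(Rational(1, 9), Mul(Add(-18, G), Mul(Rational(1, 2), Pow(G, -1)))) = Mul(Rational(1, 9), Mul(Rational(1, 2), Pow(G, -1), Add(-18, G))) = Mul(Rational(1, 18), Pow(G, -1), Add(-18, G)))
Mul(Pow(-19, 2), Function('j')(Function('f')(8, 0))) = Mul(Pow(-19, 2), Mul(Rational(1, 18), Pow(-12, -1), Add(-18, -12))) = Mul(361, Mul(Rational(1, 18), Rational(-1, 12), -30)) = Mul(361, Rational(5, 36)) = Rational(1805, 36)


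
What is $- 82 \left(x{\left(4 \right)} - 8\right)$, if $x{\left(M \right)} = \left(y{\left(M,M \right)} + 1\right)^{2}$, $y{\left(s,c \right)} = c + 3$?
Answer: $-4592$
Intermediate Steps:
$y{\left(s,c \right)} = 3 + c$
$x{\left(M \right)} = \left(4 + M\right)^{2}$ ($x{\left(M \right)} = \left(\left(3 + M\right) + 1\right)^{2} = \left(4 + M\right)^{2}$)
$- 82 \left(x{\left(4 \right)} - 8\right) = - 82 \left(\left(4 + 4\right)^{2} - 8\right) = - 82 \left(8^{2} - 8\right) = - 82 \left(64 - 8\right) = \left(-82\right) 56 = -4592$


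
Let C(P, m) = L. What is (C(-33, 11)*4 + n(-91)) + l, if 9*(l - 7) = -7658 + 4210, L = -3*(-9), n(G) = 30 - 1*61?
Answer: -2692/9 ≈ -299.11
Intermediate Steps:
n(G) = -31 (n(G) = 30 - 61 = -31)
L = 27
C(P, m) = 27
l = -3385/9 (l = 7 + (-7658 + 4210)/9 = 7 + (1/9)*(-3448) = 7 - 3448/9 = -3385/9 ≈ -376.11)
(C(-33, 11)*4 + n(-91)) + l = (27*4 - 31) - 3385/9 = (108 - 31) - 3385/9 = 77 - 3385/9 = -2692/9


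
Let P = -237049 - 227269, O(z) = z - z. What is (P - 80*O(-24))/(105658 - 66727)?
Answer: -464318/38931 ≈ -11.927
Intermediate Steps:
O(z) = 0
P = -464318
(P - 80*O(-24))/(105658 - 66727) = (-464318 - 80*0)/(105658 - 66727) = (-464318 + 0)/38931 = -464318*1/38931 = -464318/38931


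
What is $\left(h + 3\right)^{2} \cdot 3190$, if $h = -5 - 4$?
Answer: $114840$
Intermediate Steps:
$h = -9$
$\left(h + 3\right)^{2} \cdot 3190 = \left(-9 + 3\right)^{2} \cdot 3190 = \left(-6\right)^{2} \cdot 3190 = 36 \cdot 3190 = 114840$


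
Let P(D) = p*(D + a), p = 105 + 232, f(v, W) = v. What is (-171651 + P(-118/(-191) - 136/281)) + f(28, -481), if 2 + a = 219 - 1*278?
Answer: -10312072446/53671 ≈ -1.9214e+5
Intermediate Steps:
p = 337
a = -61 (a = -2 + (219 - 1*278) = -2 + (219 - 278) = -2 - 59 = -61)
P(D) = -20557 + 337*D (P(D) = 337*(D - 61) = 337*(-61 + D) = -20557 + 337*D)
(-171651 + P(-118/(-191) - 136/281)) + f(28, -481) = (-171651 + (-20557 + 337*(-118/(-191) - 136/281))) + 28 = (-171651 + (-20557 + 337*(-118*(-1/191) - 136*1/281))) + 28 = (-171651 + (-20557 + 337*(118/191 - 136/281))) + 28 = (-171651 + (-20557 + 337*(7182/53671))) + 28 = (-171651 + (-20557 + 2420334/53671)) + 28 = (-171651 - 1100894413/53671) + 28 = -10313575234/53671 + 28 = -10312072446/53671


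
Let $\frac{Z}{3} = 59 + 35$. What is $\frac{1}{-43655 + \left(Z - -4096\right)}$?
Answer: $- \frac{1}{39277} \approx -2.546 \cdot 10^{-5}$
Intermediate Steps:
$Z = 282$ ($Z = 3 \left(59 + 35\right) = 3 \cdot 94 = 282$)
$\frac{1}{-43655 + \left(Z - -4096\right)} = \frac{1}{-43655 + \left(282 - -4096\right)} = \frac{1}{-43655 + \left(282 + 4096\right)} = \frac{1}{-43655 + 4378} = \frac{1}{-39277} = - \frac{1}{39277}$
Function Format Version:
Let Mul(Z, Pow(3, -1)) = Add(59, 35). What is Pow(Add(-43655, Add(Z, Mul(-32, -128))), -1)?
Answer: Rational(-1, 39277) ≈ -2.5460e-5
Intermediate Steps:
Z = 282 (Z = Mul(3, Add(59, 35)) = Mul(3, 94) = 282)
Pow(Add(-43655, Add(Z, Mul(-32, -128))), -1) = Pow(Add(-43655, Add(282, Mul(-32, -128))), -1) = Pow(Add(-43655, Add(282, 4096)), -1) = Pow(Add(-43655, 4378), -1) = Pow(-39277, -1) = Rational(-1, 39277)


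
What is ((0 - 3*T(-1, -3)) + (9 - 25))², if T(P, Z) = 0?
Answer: 256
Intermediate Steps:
((0 - 3*T(-1, -3)) + (9 - 25))² = ((0 - 3*0) + (9 - 25))² = ((0 + 0) - 16)² = (0 - 16)² = (-16)² = 256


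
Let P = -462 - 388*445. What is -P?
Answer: 173122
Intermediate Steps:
P = -173122 (P = -462 - 172660 = -173122)
-P = -1*(-173122) = 173122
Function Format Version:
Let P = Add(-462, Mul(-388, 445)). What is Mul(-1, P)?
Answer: 173122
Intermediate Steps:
P = -173122 (P = Add(-462, -172660) = -173122)
Mul(-1, P) = Mul(-1, -173122) = 173122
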